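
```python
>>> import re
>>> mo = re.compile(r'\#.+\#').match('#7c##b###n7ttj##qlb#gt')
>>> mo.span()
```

(0, 20)

`re.match` won't scan ahead — the pattern has to work from the very first character.
The match spans [0:20] → '#7c##b###n7ttj##qlb#'.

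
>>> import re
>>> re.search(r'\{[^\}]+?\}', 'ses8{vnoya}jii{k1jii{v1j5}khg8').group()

`search` walks the string left to right and returns the first match it finds.
The match spans [4:11] → '{vnoya}'.

'{vnoya}'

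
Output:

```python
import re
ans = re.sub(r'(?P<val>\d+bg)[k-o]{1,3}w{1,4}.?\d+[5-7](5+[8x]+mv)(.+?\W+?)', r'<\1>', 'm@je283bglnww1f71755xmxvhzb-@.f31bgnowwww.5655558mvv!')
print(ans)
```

m@je283bglnww1f71755xmxvhzb-@.f<31bg>

Pattern: one or more of a digit, then the literal 'bg' (captured as 'val'); then 1 to 3 of a character in [k-o], then 1 to 4 of a literal 'w'; then optionally any character, then one or more of a digit; then a character in [5-7]; then one or more of the literal '5', then one or more of one of [8x], then the literal 'mv' (captured); then one or more of any character (lazy), then one or more of a non-word character (lazy) (captured).
Matches: at [31:53] → '31bgnowwww.5655558mvv!'.
The replacement refers to a captured group, so each match is rewritten using its own captured text.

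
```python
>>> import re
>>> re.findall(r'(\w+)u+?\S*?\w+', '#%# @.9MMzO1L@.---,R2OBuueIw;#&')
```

['R2OBu']

Because there's exactly one group, `findall` drops the full match and keeps group 1 from the one hit.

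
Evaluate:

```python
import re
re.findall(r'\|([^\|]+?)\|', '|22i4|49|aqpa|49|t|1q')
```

Walking the string: at [0:6] match '|22i4|', group 1 = '22i4'; at [8:14] match '|aqpa|', group 1 = 'aqpa'; at [16:19] match '|t|', group 1 = 't'.
Because there's exactly one group, `findall` drops the full match and keeps group 1 from each hit.

['22i4', 'aqpa', 't']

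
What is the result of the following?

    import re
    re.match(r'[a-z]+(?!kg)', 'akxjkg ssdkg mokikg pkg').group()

`re.match` only tries the pattern at the start of the string.
The match spans [0:6] → 'akxjkg'.

'akxjkg'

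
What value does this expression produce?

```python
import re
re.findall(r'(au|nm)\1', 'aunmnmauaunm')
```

After group 1 captures some text, `\1` only succeeds where that same text appears again.
One capturing group, so `findall` returns just the captured substring from each match — 2 in all.

['nm', 'au']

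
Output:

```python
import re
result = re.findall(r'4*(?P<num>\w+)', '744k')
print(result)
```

['744k']

Pattern: zero or more of a literal '4'; then one or more of a word character (captured as 'num').
Matches: at [0:4] match '744k', group 1 = '744k'.
With a single group, `findall` returns only what that group captured — 1 item.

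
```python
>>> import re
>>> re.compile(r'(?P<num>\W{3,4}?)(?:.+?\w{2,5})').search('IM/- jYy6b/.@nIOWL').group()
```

The pattern matches 3 to 4 of a non-word character (lazy) (captured as 'num'); then one or more of any character (lazy), then 2 to 5 of a word character (non-capturing group).
`re.search` tries every starting position until one works.
The match spans [2:10] → '/- jYy6b'.
Captured: group 1 = '/- '.

'/- jYy6b'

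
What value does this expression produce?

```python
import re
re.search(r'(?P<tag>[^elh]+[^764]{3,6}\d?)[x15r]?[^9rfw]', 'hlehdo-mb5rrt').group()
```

'do-mb5rrt'

Pattern: one or more of any character except [elh], then 3 to 6 of any character except [764], then optionally a digit (captured as 'tag'); then optionally one of [x15r], then any character except [9rfw].
Unlike `match`, `search` isn't anchored — it looks for the pattern anywhere in the string.
The match spans [4:13] → 'do-mb5rrt'.
Captured: group 1 = 'do-mb5rr'.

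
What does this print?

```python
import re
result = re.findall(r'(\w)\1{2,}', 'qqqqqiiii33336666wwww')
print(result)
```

['q', 'i', '3', '6', 'w']

After group 1 captures some text, `\1` only succeeds where that same text appears again.
`findall` collects group 1 from each match (5 total).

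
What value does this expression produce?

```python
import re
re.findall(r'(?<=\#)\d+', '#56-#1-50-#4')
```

Lookahead/lookbehind check context without consuming it, so the matched span excludes the asserted characters.
Scanning left to right: at [1:3] → '56'; at [5:6] → '1'; at [11:12] → '4'.
Since nothing is captured, `findall` lists the 3 matched substrings directly.

['56', '1', '4']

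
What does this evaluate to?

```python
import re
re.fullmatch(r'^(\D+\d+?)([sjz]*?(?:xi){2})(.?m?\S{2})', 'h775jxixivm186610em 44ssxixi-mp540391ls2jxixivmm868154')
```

None

The pattern matches anchored at the start of the string; then one or more of a non-digit, then one or more of a digit (lazy) (captured); then zero or more of one of [sjz] (lazy), then the literal 'xi' repeated 2 times (captured); then optionally any character, then optionally the literal 'm', then exactly 2 of a non-whitespace character (captured).
`re.fullmatch` requires the pattern to consume the entire string.
Here there's no way to consume every character, so the call returns None.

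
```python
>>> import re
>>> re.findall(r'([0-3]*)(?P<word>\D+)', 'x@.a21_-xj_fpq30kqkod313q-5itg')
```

This matches zero or more of a character in [0-3] (captured); then one or more of a non-digit (captured as 'word').
Matches: at [0:4] match 'x@.a', groups = ('', 'x@.a'); at [4:14] match '21_-xj_fpq', groups = ('21', '_-xj_fpq'); at [14:21] match '30kqkod', groups = ('30', 'kqkod'); at [21:26] match '313q-', groups = ('313', 'q-'); at [27:30] match 'itg', groups = ('', 'itg').
`findall` packs the 2 group values into a tuple for every match.

[('', 'x@.a'), ('21', '_-xj_fpq'), ('30', 'kqkod'), ('313', 'q-'), ('', 'itg')]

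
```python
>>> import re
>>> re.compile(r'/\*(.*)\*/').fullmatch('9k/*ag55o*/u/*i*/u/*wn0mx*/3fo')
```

`fullmatch` succeeds only if the pattern covers the string from start to end.
Here the pattern can't cover the whole string, so the call returns None.

None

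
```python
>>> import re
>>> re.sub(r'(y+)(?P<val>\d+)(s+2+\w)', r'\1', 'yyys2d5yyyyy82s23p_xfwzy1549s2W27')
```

Pattern: one or more of a literal 'y' (captured); then one or more of a digit (captured as 'val'); then one or more of a literal 's', then one or more of a literal '2', then a word character (captured).
Matches: at [7:17] → 'yyyyy82s23'; at [23:31] → 'y1549s2W'.
`\1` in the replacement pulls in group 1's text for each match.

'yyys2d5yyyyyp_xfwzy27'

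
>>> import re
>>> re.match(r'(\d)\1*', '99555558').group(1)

'9'

A backreference is literal: `\1` must see the identical characters the first group matched.
With `match`, the pattern is implicitly anchored at the beginning.
The match spans [0:2] → '99'.
Captured: group 1 = '9'.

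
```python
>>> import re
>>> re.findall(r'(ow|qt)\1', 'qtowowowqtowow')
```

`\1` has to match the exact text group 1 already captured.
Matches: at [2:6] match 'owow', group 1 = 'ow'; at [10:14] match 'owow', group 1 = 'ow'.
With a single group, `findall` returns only what that group captured — 2 items.

['ow', 'ow']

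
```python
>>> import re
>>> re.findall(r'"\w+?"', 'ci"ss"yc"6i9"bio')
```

Scanning left to right: at [2:6] → '"ss"'; at [8:13] → '"6i9"'.
Since nothing is captured, `findall` lists the 2 matched substrings directly.

['"ss"', '"6i9"']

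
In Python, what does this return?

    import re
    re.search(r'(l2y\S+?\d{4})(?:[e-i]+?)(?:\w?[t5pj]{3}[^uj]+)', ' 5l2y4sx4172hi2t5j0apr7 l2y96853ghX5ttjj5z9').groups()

The match spans [2:38] → 'l2y4sx4172hi2t5j0apr7 l2y96853ghX5tt'.
Captured: group 1 = 'l2y4sx4172'.

('l2y4sx4172',)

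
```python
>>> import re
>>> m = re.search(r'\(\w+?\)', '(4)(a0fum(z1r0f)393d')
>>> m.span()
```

The match spans [0:3] → '(4)'.

(0, 3)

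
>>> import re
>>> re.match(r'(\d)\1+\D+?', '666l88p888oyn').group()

'666l'

The backreference `\1` re-matches whatever the first group consumed, character for character.
`re.match` won't scan ahead — the pattern has to work from the very first character.
The match spans [0:4] → '666l'.
Captured: group 1 = '6'.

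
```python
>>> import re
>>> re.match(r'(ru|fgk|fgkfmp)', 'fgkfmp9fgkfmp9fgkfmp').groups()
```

('fgk',)

The match spans [0:3] → 'fgk'.
Captured: group 1 = 'fgk'.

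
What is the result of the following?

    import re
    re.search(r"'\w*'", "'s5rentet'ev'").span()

(0, 10)

The match spans [0:10] → "'s5rentet'".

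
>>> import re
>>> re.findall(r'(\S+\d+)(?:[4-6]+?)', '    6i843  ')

`findall` collects group 1 from the one match (1 total).

['6i8']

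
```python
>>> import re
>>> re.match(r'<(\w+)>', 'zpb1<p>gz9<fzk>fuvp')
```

None

`re.match` won't scan ahead — the pattern has to work from the very first character.
Here the string doesn't start with a match, so the call returns None.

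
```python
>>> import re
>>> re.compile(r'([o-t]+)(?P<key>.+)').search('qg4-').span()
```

This matches one or more of a character in [o-t] (captured); then one or more of any character (captured as 'key').
`re.search` scans for the first position where the pattern succeeds.
The match spans [0:4] → 'qg4-'.
Captured: group 1 = 'q', group 2 = 'g4-'.

(0, 4)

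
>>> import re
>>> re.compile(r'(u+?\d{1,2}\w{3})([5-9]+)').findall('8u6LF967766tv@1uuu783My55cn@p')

[('u6LF9', '67766'), ('uuu783My', '55')]

This matches one or more of a literal 'u' (lazy), then 1 to 2 of a digit, then exactly 3 of a word character (captured); then one or more of a character in [5-9] (captured).
Walking the string: at [1:11] match 'u6LF967766', groups = ('u6LF9', '67766'); at [15:25] match 'uuu783My55', groups = ('uuu783My', '55').
`findall` packs the 2 group values into a tuple for every match.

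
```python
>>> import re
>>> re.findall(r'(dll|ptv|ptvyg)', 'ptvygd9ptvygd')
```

`|` is ordered: at each position the engine commits to the first alternative that works.
Walking the string: at [0:3] match 'ptv', group 1 = 'ptv'; at [7:10] match 'ptv', group 1 = 'ptv'.
`findall` collects group 1 from each match (2 total).

['ptv', 'ptv']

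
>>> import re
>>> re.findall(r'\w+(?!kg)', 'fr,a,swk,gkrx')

['fr', 'a', 'swk', 'gkrx']

A negative assertion filters positions out without eating any characters.
Scanning left to right: at [0:2] → 'fr'; at [3:4] → 'a'; at [5:8] → 'swk'; at [9:13] → 'gkrx'.
No capturing groups, so `findall` returns the 4 full match strings.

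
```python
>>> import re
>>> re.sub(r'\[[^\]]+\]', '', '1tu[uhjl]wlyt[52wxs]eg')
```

'1tuwlyteg'

Each match is replaced by ''.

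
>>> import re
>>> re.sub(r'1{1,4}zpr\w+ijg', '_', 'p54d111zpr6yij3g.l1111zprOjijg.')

'p54d111zpr6yij3g.l_.'

Pattern: 1 to 4 of the literal '1', then the literal 'zpr'; then one or more of a word character, then the literal 'ijg'.
Matches: at [18:30] → '1111zprOjijg'.
`sub` substitutes '_' at each match site.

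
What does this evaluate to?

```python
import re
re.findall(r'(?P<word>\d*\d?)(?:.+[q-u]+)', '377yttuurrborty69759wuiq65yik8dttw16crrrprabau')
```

This matches zero or more of a digit, then optionally a digit (captured as 'word'); then one or more of any character, then one or more of a character in [q-u] (non-capturing group).
Walking the string: at [0:46] match '377yttuurrborty69759wuiq65yik8dttw16crrrprabau', group 1 = '377'.
With a single group, `findall` returns only what that group captured — 1 item.

['377']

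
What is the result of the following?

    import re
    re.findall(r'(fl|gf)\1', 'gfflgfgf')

`\1` is not a pattern — it's the concrete string captured by group 1, re-applied verbatim.
Matches: at [4:8] match 'gfgf', group 1 = 'gf'.
With a single group, `findall` returns only what that group captured — 1 item.

['gf']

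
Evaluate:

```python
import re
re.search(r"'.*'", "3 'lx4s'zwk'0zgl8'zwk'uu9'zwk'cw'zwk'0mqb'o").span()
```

`re.search` tries every starting position until one works.
The match spans [2:42] → "'lx4s'zwk'0zgl8'zwk'uu9'zwk'cw'zwk'0mqb'".

(2, 42)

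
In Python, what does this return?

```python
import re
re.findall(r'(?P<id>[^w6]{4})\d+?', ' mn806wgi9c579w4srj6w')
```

One capturing group, so `findall` returns just the captured substring from each match — 3 in all.

[' mn8', 'gi9c', '4srj']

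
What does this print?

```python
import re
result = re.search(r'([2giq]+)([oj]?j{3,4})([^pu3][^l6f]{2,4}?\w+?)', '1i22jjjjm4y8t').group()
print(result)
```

The pattern matches one or more of one of [2giq] (captured); then optionally one of [oj], then 3 to 4 of a literal 'j' (captured); then any character except [pu3], then 2 to 4 of any character except [l6f] (lazy), then one or more of a word character (lazy) (captured).
A non-greedy quantifier consumes as few characters as it can — just enough that the remainder of the pattern still matches from where it stops; whatever follows it matches normally.
`re.search` tries every starting position until one works.
The match spans [1:12] → 'i22jjjjm4y8'.
Captured: group 1 = 'i22', group 2 = 'jjjj', group 3 = 'm4y8'.

i22jjjjm4y8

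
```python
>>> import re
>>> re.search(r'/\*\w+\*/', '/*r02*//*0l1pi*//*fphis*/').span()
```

(0, 7)

The match spans [0:7] → '/*r02*/'.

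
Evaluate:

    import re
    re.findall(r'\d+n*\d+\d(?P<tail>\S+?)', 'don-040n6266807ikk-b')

['i']

Pattern: one or more of a digit, then zero or more of the literal 'n'; then one or more of a digit, then a digit; then one or more of a non-whitespace character (lazy) (captured as 'tail').
Walking the string: at [4:16] match '040n6266807i', group 1 = 'i'.
One capturing group, so `findall` returns just the captured substring from the one match — 1 in all.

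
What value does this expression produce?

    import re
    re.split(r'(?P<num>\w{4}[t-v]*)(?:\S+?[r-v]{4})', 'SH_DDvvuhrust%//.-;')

['', 'SH_D', '%//.-;']

The pattern matches exactly 4 of a word character, then zero or more of a character in [t-v] (captured as 'num'); then one or more of a non-whitespace character (lazy), then exactly 4 of a character in [r-v] (non-capturing group).
Because the pattern has a capturing group, `split` also inserts each captured text between the pieces.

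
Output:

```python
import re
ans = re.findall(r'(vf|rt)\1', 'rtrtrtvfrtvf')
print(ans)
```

`\1` is not a pattern — it's the concrete string captured by group 1, re-applied verbatim.
`findall` collects group 1 from the one match (1 total).

['rt']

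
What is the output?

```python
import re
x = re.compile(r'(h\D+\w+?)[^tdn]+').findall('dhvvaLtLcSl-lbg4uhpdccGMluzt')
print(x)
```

Pattern: a literal 'h', then one or more of a non-digit, then one or more of a word character (lazy) (captured); then one or more of any character except [tdn].
A non-greedy quantifier consumes as few characters as it can — just enough that the remainder of the pattern still matches from where it stops; whatever follows it matches normally.
Matches: at [1:19] match 'hvvaLtLcSl-lbg4uhp', group 1 = 'hvvaLtLcSl-lbg4'.
One capturing group, so `findall` returns just the captured substring from the one match — 1 in all.

['hvvaLtLcSl-lbg4']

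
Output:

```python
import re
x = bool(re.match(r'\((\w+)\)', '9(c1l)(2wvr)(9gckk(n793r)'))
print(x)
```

False

`re.match` won't scan ahead — the pattern has to work from the very first character.
Here the pattern fails at index 0, so the call returns None, and `bool(None)` is False.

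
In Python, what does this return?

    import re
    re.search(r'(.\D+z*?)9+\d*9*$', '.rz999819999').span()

This matches any character, then one or more of a non-digit, then zero or more of a literal 'z' (lazy) (captured); then one or more of a literal '9', then zero or more of a digit, then zero or more of a literal '9'; then anchored at the end.
Unlike `match`, `search` isn't anchored — it looks for the pattern anywhere in the string.
The match spans [0:12] → '.rz999819999'.
Captured: group 1 = '.rz'.

(0, 12)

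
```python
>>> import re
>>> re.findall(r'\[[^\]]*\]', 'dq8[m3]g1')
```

['[m3]']

No capturing groups, so `findall` returns the 1 full match string.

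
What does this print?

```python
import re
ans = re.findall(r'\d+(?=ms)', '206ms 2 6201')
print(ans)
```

Lookahead/lookbehind check context without consuming it, so the matched span excludes the asserted characters.
Since nothing is captured, `findall` lists the 1 matched substring directly.

['206']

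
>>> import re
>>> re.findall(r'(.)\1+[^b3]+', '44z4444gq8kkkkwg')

['4']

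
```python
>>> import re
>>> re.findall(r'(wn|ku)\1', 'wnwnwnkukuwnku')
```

A backreference is literal: `\1` must see the identical characters the first group matched.
Scanning left to right: at [0:4] match 'wnwn', group 1 = 'wn'; at [6:10] match 'kuku', group 1 = 'ku'.
With a single group, `findall` returns only what that group captured — 2 items.

['wn', 'ku']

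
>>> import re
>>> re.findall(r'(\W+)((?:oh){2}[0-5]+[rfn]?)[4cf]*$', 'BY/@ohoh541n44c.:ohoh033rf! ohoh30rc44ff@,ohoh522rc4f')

Multiple groups make `findall` return tuples — one 2-tuple for the one match.

[('@,', 'ohoh522r')]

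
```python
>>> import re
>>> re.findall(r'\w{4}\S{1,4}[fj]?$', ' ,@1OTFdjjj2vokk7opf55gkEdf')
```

['pf55gkEdf']

The pattern matches exactly 4 of a word character; then 1 to 4 of a non-whitespace character, then optionally one of [fj]; then anchored at the end.
No capturing groups, so `findall` returns the 1 full match string.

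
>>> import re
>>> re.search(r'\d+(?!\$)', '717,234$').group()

The negative lookahead/lookbehind blocks any match where the forbidden context is present.
The match spans [0:3] → '717'.

'717'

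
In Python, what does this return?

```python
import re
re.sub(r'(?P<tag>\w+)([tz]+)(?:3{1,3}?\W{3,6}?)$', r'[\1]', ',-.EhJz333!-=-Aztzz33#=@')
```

',-.EhJz333!-=-[Aztz]'

`\1` in the replacement pulls in group 1's text for each match.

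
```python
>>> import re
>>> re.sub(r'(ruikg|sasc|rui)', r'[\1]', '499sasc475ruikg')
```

'499[sasc]475[ruikg]'

Alternation tries branches left to right and keeps the first one that lets the overall match succeed at that position.
Matches: at [3:7] → 'sasc'; at [10:15] → 'ruikg'.
The replacement refers to a captured group, so each match is rewritten using its own captured text.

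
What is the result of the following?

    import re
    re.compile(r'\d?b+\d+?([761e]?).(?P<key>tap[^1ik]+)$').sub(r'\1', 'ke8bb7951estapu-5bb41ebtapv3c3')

'ke8bb7951estapu-e'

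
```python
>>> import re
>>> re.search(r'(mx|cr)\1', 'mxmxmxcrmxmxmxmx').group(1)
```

'mx'

`\1` is not a pattern — it's the concrete string captured by group 1, re-applied verbatim.
`re.search` scans for the first position where the pattern succeeds.
The match spans [0:4] → 'mxmx'.
Captured: group 1 = 'mx'.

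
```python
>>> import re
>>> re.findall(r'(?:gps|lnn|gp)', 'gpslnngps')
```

['gps', 'lnn', 'gps']

Branches in `(...|...)` are attempted left-to-right; the first branch that allows the whole pattern to succeed is taken.
With no groups in the pattern, `findall` gives back each whole match — 3 here.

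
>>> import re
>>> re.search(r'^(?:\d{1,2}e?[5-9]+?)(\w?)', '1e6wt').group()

This matches anchored at the start of the string; then 1 to 2 of a digit, then optionally a literal 'e', then one or more of a character in [5-9] (lazy) (non-capturing group); then optionally a word character (captured).
`search` walks the string left to right and returns the first match it finds.
The match spans [0:4] → '1e6w'.
Captured: group 1 = 'w'.

'1e6w'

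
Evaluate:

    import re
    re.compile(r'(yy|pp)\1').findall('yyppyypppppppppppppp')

`\1` is not a pattern — it's the concrete string captured by group 1, re-applied verbatim.
With a single group, `findall` returns only what that group captured — 3 items.

['pp', 'pp', 'pp']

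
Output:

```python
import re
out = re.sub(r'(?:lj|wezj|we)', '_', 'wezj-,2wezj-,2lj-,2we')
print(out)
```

_-,2_-,2_-,2_

Branches in `(...|...)` are attempted left-to-right; the first branch that allows the whole pattern to succeed is taken.
`sub` substitutes '_' at each match site.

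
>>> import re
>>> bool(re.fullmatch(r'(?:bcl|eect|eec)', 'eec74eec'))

`fullmatch` succeeds only if the pattern covers the string from start to end.
Here the pattern can't cover the whole string, so the call returns None, and `bool(None)` is False.

False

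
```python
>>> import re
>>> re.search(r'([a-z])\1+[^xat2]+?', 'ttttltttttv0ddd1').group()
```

'ttttl'

`\1` has to match the exact text group 1 already captured.
The match spans [0:5] → 'ttttl'.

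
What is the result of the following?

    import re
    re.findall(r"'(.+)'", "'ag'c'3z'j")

["ag'c'3z"]

Walking the string: at [0:9] match "'ag'c'3z'", group 1 = "ag'c'3z".
With a single group, `findall` returns only what that group captured — 1 item.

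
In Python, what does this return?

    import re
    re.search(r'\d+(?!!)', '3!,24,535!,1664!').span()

Because the assertion is negative and zero-width, positions next to the forbidden text are skipped.
The match spans [3:5] → '24'.

(3, 5)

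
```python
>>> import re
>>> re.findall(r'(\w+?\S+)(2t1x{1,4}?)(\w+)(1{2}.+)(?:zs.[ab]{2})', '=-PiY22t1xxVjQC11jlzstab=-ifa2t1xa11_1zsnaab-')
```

[('PiY22t1xxVjQC11jlzstab=-ifa', '2t1x', 'a', '11_1')]

The pattern matches one or more of a word character (lazy), then one or more of a non-whitespace character (captured); then the literal '2t1', then 1 to 4 of a literal 'x' (lazy) (captured); then one or more of a word character (captured); then exactly 2 of a literal '1', then one or more of any character (captured); then the literal 'zs', then any character, then exactly 2 of one of [ab] (non-capturing group).
Matches: at [2:43] match 'PiY22t1xxVjQC11jlzstab=-ifa2t1xa11_1zsnaa', groups = ('PiY22t1xxVjQC11jlzstab=-ifa', '2t1x', 'a', '11_1').
`findall` packs the 4 group values into a tuple for every match.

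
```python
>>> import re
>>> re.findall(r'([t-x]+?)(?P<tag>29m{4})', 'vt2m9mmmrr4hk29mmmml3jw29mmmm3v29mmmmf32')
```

[('w', '29mmmm'), ('v', '29mmmm')]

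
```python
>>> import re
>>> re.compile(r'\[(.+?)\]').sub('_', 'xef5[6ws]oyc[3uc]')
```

With the lazy modifier that quantifier settles for the fewest repetitions that let the rest of the pattern succeed (the atoms after it are unaffected and can still be greedy).
Matches: at [4:9] → '[6ws]'; at [12:17] → '[3uc]'.
Each match is replaced by '_'.

'xef5_oyc_'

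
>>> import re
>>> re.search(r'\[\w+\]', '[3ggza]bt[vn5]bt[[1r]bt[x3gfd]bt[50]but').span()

(0, 7)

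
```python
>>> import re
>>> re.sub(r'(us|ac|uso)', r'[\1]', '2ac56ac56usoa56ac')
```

Alternation tries branches left to right and keeps the first one that lets the overall match succeed at that position.
Matches: at [1:3] → 'ac'; at [5:7] → 'ac'; at [9:11] → 'us'; at [15:17] → 'ac'.
`\1` in the replacement pulls in group 1's text for each match.

'2[ac]56[ac]56[us]oa56[ac]'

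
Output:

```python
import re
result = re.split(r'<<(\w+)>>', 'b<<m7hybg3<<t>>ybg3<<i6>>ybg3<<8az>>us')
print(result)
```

['b<<m7hybg3', 't', 'ybg3', 'i6', 'ybg3', '8az', 'us']

Matches to split on: at [10:15] → '<<t>>'; at [19:25] → '<<i6>>'; at [29:36] → '<<8az>>'.
With a capturing group present, the delimiter's captured portion is kept in the result list.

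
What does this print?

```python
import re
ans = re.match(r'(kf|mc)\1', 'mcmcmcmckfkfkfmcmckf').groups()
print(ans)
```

The match spans [0:4] → 'mcmc'.
Captured: group 1 = 'mc'.

('mc',)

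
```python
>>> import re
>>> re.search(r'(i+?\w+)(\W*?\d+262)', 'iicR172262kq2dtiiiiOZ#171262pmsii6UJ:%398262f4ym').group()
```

Pattern: one or more of the literal 'i' (lazy), then one or more of a word character (captured); then zero or more of a non-word character (lazy), then one or more of a digit, then the literal '262' (captured).
The match spans [0:28] → 'iicR172262kq2dtiiiiOZ#171262'.

'iicR172262kq2dtiiiiOZ#171262'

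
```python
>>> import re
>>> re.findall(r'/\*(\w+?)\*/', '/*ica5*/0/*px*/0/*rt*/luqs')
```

With a single group, `findall` returns only what that group captured — 3 items.

['ica5', 'px', 'rt']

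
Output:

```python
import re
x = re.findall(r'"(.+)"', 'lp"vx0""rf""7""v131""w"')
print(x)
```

`findall` collects group 1 from the one match (1 total).

['vx0""rf""7""v131""w']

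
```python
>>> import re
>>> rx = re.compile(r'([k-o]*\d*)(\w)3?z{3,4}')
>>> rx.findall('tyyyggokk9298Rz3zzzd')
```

[('', 'z')]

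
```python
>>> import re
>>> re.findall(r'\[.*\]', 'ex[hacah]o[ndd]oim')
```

['[hacah]o[ndd]']

Walking the string: at [2:15] → '[hacah]o[ndd]'.
With no groups in the pattern, `findall` gives back each whole match — 1 here.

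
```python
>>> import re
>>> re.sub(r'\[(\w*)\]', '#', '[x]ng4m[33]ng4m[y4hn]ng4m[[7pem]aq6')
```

'#ng4m#ng4m#ng4m[#aq6'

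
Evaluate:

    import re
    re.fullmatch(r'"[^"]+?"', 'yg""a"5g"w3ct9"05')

`re.fullmatch` is like wrapping the pattern in `^…$` (in single-line mode).
Here there's no way to consume every character, so the call returns None.

None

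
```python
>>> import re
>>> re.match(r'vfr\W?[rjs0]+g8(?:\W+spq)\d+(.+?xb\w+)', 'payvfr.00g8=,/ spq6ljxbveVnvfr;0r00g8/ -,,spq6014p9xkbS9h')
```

Pattern: the literal 'vfr', then optionally a non-word character; then one or more of one of [rjs0], then the literal 'g8'; then one or more of a non-word character, then the literal 'spq' (non-capturing group); then one or more of a digit; then one or more of any character (lazy), then the literal 'xb', then one or more of a word character (captured).
`re.match` won't scan ahead — the pattern has to work from the very first character.
Here position 0 doesn't satisfy it, so the call returns None.

None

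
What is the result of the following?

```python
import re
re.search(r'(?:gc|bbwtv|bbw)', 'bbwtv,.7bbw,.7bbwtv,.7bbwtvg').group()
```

'bbwtv'

`|` is ordered: at each position the engine commits to the first alternative that works.
The match spans [0:5] → 'bbwtv'.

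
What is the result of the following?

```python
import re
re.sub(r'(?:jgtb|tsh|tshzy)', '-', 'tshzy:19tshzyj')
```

Alternation tries branches left to right and keeps the first one that lets the overall match succeed at that position.
Each match is replaced by '-'.

'-zy:19-zyj'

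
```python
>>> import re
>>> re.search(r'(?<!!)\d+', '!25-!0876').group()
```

The negative lookaround is zero-width — it rules out positions where the adjacent text would match, without consuming anything.
`re.search` scans for the first position where the pattern succeeds.
The match spans [2:3] → '5'.

'5'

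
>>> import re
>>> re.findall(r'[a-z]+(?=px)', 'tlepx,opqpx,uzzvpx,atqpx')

The positive lookaround only admits positions where the adjacent text matches; those characters stay outside the span.
No capturing groups, so `findall` returns the 4 full match strings.

['tle', 'opq', 'uzzv', 'atq']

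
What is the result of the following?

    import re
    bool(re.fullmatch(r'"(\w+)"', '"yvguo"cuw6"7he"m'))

For `fullmatch`, every character of the input must be accounted for by the pattern.
Here there's no way to consume every character, so the call returns None, and `bool(None)` is False.

False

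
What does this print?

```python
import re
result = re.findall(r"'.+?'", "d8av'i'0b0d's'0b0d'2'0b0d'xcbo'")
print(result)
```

A `+?`/`*?`/`{m,n}?` starts at its minimum and grows only as far as needed for what follows to match.
With no groups in the pattern, `findall` gives back each whole match — 4 here.

["'i'", "'s'", "'2'", "'xcbo'"]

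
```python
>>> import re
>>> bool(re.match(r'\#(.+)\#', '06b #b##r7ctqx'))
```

`match` is anchored at position 0; if the pattern doesn't fit there, it returns None.
Here the string doesn't start with a match, so the call returns None, and `bool(None)` is False.

False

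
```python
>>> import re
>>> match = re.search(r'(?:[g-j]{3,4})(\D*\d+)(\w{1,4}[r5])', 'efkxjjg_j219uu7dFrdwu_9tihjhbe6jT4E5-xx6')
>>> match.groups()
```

('be6', 'jT4E5')

This matches 3 to 4 of a character in [g-j] (non-capturing group); then zero or more of a non-digit, then one or more of a digit (captured); then 1 to 4 of a word character, then one of [r5] (captured).
`re.search` scans for the first position where the pattern succeeds.
The match spans [24:36] → 'ihjhbe6jT4E5'.
Captured: group 1 = 'be6', group 2 = 'jT4E5'.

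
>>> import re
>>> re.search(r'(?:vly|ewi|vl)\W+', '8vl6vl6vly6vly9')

None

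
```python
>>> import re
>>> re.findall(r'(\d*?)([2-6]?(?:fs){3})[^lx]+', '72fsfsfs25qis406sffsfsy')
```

[('7', '2fsfsfs')]

This matches zero or more of a digit (lazy) (captured); then optionally a character in [2-6], then the literal 'fs' repeated 3 times (captured); then one or more of any character except [lx].
The `?` after the quantifier makes it lazy — it takes as little as possible before letting the rest of the pattern try.
Scanning left to right: at [0:23] match '72fsfsfs25qis406sffsfsy', groups = ('7', '2fsfsfs').
With 2 capturing groups, `findall` returns a 2-tuple per match.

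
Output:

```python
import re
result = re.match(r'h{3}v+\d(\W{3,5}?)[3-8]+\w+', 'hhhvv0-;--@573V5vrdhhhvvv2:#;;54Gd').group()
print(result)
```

hhhvv0-;--@573V5vrdhhhvvv2

The pattern matches exactly 3 of the literal 'h', then one or more of the literal 'v', then a digit; then 3 to 5 of a non-word character (lazy) (captured); then one or more of a character in [3-8]; then one or more of a word character.
With `match`, the pattern is implicitly anchored at the beginning.
The match spans [0:26] → 'hhhvv0-;--@573V5vrdhhhvvv2'.
Captured: group 1 = '-;--@'.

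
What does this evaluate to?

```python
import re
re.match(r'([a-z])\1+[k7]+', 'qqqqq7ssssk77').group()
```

'qqqqq7'

`match` is anchored at position 0; if the pattern doesn't fit there, it returns None.
The match spans [0:6] → 'qqqqq7'.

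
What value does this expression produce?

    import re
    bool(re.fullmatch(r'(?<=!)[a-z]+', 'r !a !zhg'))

False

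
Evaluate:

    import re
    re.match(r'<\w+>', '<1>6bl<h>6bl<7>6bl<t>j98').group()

`match` is anchored at position 0; if the pattern doesn't fit there, it returns None.
The match spans [0:3] → '<1>'.

'<1>'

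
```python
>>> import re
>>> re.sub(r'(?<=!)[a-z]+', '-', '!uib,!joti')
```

'!-,!-'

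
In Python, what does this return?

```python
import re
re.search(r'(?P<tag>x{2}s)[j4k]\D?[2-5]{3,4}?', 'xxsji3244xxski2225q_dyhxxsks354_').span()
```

(0, 8)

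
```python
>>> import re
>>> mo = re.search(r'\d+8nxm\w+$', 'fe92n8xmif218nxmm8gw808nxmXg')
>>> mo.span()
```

(10, 28)

The match spans [10:28] → '218nxmm8gw808nxmXg'.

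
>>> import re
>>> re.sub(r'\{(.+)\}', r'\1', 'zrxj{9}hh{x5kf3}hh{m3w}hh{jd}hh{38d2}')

Matches: at [4:37] → '{9}hh{x5kf3}hh{m3w}hh{jd}hh{38d2}'.
`\1` in the replacement pulls in group 1's text for each match.

'zrxj9}hh{x5kf3}hh{m3w}hh{jd}hh{38d2'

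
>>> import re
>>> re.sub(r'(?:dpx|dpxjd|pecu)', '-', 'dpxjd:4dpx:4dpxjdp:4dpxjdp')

'-jd:4-:4-jdp:4-jdp'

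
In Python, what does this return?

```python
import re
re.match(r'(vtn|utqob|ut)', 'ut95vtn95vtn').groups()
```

('ut',)

With `match`, the pattern is implicitly anchored at the beginning.
The match spans [0:2] → 'ut'.
Captured: group 1 = 'ut'.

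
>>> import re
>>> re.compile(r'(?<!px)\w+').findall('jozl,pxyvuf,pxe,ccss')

['jozl', 'pxyvuf', 'pxe', 'ccss']

The negative lookahead/lookbehind blocks any match where the forbidden context is present.
Since nothing is captured, `findall` lists the 4 matched substrings directly.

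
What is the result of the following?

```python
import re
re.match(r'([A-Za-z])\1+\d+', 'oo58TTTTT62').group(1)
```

'o'

The backreference `\1` re-matches whatever the first group consumed, character for character.
`match` is anchored at position 0; if the pattern doesn't fit there, it returns None.
The match spans [0:4] → 'oo58'.
Captured: group 1 = 'o'.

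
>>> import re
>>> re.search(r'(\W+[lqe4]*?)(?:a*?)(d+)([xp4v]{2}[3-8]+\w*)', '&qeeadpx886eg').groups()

('&qee', 'd', 'px886eg')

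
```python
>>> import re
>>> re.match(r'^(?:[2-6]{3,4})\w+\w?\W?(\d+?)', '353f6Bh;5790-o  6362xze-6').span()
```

Pattern: anchored at the start of the string; then 3 to 4 of a character in [2-6] (non-capturing group); then one or more of a word character, then optionally a word character, then optionally a non-word character; then one or more of a digit (lazy) (captured).
Because the quantifier is non-greedy, it stops expanding at the earliest point where the rest of the pattern can succeed.
`re.match` won't scan ahead — the pattern has to work from the very first character.
The match spans [0:9] → '353f6Bh;5'.
Captured: group 1 = '5'.

(0, 9)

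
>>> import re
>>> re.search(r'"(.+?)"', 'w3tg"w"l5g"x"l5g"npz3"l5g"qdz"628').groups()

('w',)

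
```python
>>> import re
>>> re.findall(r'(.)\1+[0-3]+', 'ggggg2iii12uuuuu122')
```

['g', 'i', 'u']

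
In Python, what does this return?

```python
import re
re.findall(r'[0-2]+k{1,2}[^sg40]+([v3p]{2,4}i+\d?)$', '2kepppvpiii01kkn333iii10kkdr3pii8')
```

Pattern: one or more of a character in [0-2], then 1 to 2 of the literal 'k', then one or more of any character except [sg40]; then 2 to 4 of one of [v3p], then one or more of a literal 'i', then optionally a digit (captured); then anchored at the end.
Because there's exactly one group, `findall` drops the full match and keeps group 1 from the one hit.

['3pii8']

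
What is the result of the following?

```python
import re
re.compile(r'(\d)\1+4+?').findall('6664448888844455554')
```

After group 1 captures some text, `\1` only succeeds where that same text appears again.
Matches: at [0:4] match '6664', group 1 = '6'; at [6:12] match '888884', group 1 = '8'; at [14:19] match '55554', group 1 = '5'.
One capturing group, so `findall` returns just the captured substring from each match — 3 in all.

['6', '8', '5']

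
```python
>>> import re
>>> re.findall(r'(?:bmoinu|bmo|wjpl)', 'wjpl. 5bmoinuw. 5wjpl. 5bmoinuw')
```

['wjpl', 'bmoinu', 'wjpl', 'bmoinu']

Alternation isn't longest-match — the leftmost alternative that fits at this position is chosen.
Walking the string: at [0:4] → 'wjpl'; at [7:13] → 'bmoinu'; at [17:21] → 'wjpl'; at [24:30] → 'bmoinu'.
With no groups in the pattern, `findall` gives back each whole match — 4 here.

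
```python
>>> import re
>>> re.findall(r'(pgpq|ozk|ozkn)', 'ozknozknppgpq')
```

The regex engine tests alternatives in the order written; an earlier branch that matches wins even if a later one would match more.
Scanning left to right: at [0:3] match 'ozk', group 1 = 'ozk'; at [4:7] match 'ozk', group 1 = 'ozk'; at [9:13] match 'pgpq', group 1 = 'pgpq'.
One capturing group, so `findall` returns just the captured substring from each match — 3 in all.

['ozk', 'ozk', 'pgpq']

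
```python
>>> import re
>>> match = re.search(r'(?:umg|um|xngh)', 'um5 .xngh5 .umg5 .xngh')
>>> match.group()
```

'um'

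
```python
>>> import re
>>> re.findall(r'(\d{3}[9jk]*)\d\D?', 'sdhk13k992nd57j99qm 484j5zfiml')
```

['484j']

Pattern: exactly 3 of a digit, then zero or more of one of [9jk] (captured); then a digit, then optionally a non-digit.
Scanning left to right: at [20:26] match '484j5z', group 1 = '484j'.
`findall` collects group 1 from the one match (1 total).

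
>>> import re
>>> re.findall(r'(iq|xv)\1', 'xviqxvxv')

['xv']

`\1` has to match the exact text group 1 already captured.
`findall` collects group 1 from the one match (1 total).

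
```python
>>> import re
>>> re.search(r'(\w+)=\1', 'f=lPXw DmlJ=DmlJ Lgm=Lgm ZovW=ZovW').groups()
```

('DmlJ',)

The match spans [7:16] → 'DmlJ=DmlJ'.
Captured: group 1 = 'DmlJ'.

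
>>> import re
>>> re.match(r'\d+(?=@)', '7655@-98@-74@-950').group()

'7655'

With `match`, the pattern is implicitly anchored at the beginning.
The match spans [0:4] → '7655'.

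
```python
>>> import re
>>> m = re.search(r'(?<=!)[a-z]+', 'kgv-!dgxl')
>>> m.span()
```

Because the assertion is zero-width, the text it checks is not consumed and won't appear in the result.
`re.search` tries every starting position until one works.
The match spans [5:9] → 'dgxl'.

(5, 9)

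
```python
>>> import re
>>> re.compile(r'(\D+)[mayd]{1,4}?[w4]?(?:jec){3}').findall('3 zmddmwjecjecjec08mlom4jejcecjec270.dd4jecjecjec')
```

Because there's exactly one group, `findall` drops the full match and keeps group 1 from each hit.

[' zmdd', '.d']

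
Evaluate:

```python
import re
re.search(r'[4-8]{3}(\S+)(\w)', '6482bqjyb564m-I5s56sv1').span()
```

Pattern: exactly 3 of a character in [4-8]; then one or more of a non-whitespace character (captured); then a word character (captured).
`re.search` scans for the first position where the pattern succeeds.
The match spans [0:22] → '6482bqjyb564m-I5s56sv1'.
Captured: group 1 = '2bqjyb564m-I5s56sv', group 2 = '1'.

(0, 22)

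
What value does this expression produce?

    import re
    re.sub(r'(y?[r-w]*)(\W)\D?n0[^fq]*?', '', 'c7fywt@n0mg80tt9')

'c7fmg80tt9'

This matches optionally the literal 'y', then zero or more of a character in [r-w] (captured); then a non-word character (captured); then optionally a non-digit, then the literal 'n0', then zero or more of any character except [fq] (lazy).
With the lazy modifier that quantifier settles for the fewest repetitions that let the rest of the pattern succeed (the atoms after it are unaffected and can still be greedy).
Matches: at [3:9] → 'ywt@n0'.
Each match is replaced by ''.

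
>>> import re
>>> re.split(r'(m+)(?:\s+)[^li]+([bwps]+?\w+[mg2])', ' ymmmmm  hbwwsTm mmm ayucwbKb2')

Because the pattern has a capturing group, `split` also inserts each captured text between the pieces.

[' y', 'mmmmm', 'bKb2', '']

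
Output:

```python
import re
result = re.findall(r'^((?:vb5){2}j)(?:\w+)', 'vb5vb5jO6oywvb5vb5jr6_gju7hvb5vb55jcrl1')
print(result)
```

This matches anchored at the start of the string; then the literal 'vb5' repeated 2 times, then a literal 'j' (captured); then one or more of a word character (non-capturing group).
Matches: at [0:39] match 'vb5vb5jO6oywvb5vb5jr6_gju7hvb5vb55jcrl1', group 1 = 'vb5vb5j'.
One capturing group, so `findall` returns just the captured substring from the one match — 1 in all.

['vb5vb5j']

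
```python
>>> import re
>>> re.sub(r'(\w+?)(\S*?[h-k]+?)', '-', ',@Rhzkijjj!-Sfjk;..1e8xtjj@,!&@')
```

',@----!---j@,!&@'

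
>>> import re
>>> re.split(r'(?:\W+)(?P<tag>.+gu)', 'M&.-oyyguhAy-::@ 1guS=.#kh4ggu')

The pattern matches one or more of a non-word character (non-capturing group); then one or more of any character, then the literal 'gu' (captured as 'tag').
Matches to split on: at [1:30] → '&.-oyyguhAy-::@ 1guS=.#kh4ggu'.
`re.split` interleaves the captured-group text with the surrounding fragments.

['M', 'oyyguhAy-::@ 1guS=.#kh4ggu', '']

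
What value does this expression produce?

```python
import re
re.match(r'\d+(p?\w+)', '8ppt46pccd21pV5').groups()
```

This matches one or more of a digit; then optionally the literal 'p', then one or more of a word character (captured).
`match` is anchored at position 0; if the pattern doesn't fit there, it returns None.
The match spans [0:15] → '8ppt46pccd21pV5'.
Captured: group 1 = 'ppt46pccd21pV5'.

('ppt46pccd21pV5',)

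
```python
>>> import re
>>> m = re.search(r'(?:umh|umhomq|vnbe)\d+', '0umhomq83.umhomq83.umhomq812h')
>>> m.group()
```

`re.search` scans for the first position where the pattern succeeds.
The match spans [1:9] → 'umhomq83'.

'umhomq83'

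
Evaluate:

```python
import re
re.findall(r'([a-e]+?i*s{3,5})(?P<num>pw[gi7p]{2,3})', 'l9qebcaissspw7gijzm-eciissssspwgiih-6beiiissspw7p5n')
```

[('ebcaisss', 'pw7gi'), ('eciisssss', 'pwgii'), ('beiiisss', 'pw7p')]

With 2 capturing groups, `findall` returns a 2-tuple per match.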